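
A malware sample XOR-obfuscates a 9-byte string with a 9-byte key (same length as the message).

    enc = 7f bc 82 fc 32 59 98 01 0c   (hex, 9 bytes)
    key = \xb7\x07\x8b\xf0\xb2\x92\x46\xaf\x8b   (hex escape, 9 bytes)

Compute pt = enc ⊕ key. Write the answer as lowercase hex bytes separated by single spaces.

127 xor 183 = 200
188 xor   7 = 187
130 xor 139 =   9
252 xor 240 =  12
 50 xor 178 = 128
 89 xor 146 = 203
152 xor  70 = 222
  1 xor 175 = 174
 12 xor 139 = 135

c8 bb 09 0c 80 cb de ae 87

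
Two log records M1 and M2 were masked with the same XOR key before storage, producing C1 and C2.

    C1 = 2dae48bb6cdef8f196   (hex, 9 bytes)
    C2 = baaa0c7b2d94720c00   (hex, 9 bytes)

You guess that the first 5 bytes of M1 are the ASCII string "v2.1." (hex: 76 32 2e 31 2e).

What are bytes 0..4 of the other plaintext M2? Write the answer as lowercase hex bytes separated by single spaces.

e1 36 6a f1 6f

First, C1 ⊕ C2 = (M1 ⊕ K) ⊕ (M2 ⊕ K) = M1 ⊕ M2, so the key drops out. Then M2 = (M1 ⊕ M2) ⊕ M1 over the first 5 bytes.
byte 0: (2d XOR ba) XOR 76 = 97 XOR 76 = e1
byte 1: (ae XOR aa) XOR 32 = 04 XOR 32 = 36
byte 2: (48 XOR 0c) XOR 2e = 44 XOR 2e = 6a
byte 3: (bb XOR 7b) XOR 31 = c0 XOR 31 = f1
byte 4: (6c XOR 2d) XOR 2e = 41 XOR 2e = 6f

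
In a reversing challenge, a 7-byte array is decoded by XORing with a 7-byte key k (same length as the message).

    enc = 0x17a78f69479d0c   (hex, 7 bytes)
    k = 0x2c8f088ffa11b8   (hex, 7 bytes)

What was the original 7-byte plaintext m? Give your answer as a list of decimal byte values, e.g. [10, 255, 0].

[59, 40, 135, 230, 189, 140, 180]

byte 0: 17 xor 2c = 3b
byte 1: a7 xor 8f = 28
byte 2: 8f xor 08 = 87
byte 3: 69 xor 8f = e6
byte 4: 47 xor fa = bd
byte 5: 9d xor 11 = 8c
byte 6: 0c xor b8 = b4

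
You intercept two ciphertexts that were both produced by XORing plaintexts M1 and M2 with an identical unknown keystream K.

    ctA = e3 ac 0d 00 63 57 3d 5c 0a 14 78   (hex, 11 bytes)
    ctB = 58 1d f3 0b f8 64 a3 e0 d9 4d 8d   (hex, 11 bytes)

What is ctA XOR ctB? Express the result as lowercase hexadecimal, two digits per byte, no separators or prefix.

ctA ⊕ ctB = (M1 ⊕ K) ⊕ (M2 ⊕ K) = M1 ⊕ M2 — the shared key cancels under XOR.
e3 XOR 58 = bb
ac XOR 1d = b1
0d XOR f3 = fe
00 XOR 0b = 0b
63 XOR f8 = 9b
57 XOR 64 = 33
3d XOR a3 = 9e
5c XOR e0 = bc
0a XOR d9 = d3
14 XOR 4d = 59
78 XOR 8d = f5

bbb1fe0b9b339ebcd359f5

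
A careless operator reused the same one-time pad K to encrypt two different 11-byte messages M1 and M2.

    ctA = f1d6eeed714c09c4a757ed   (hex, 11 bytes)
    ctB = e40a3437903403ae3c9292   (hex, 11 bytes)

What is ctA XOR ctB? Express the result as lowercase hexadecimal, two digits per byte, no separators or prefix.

ctA ⊕ ctB = (M1 ⊕ K) ⊕ (M2 ⊕ K) = M1 ⊕ M2 — the shared key cancels under XOR.
byte 0: 241 XOR 228 =  21
byte 1: 214 XOR  10 = 220
byte 2: 238 XOR  52 = 218
byte 3: 237 XOR  55 = 218
byte 4: 113 XOR 144 = 225
byte 5:  76 XOR  52 = 120
byte 6:   9 XOR   3 =  10
byte 7: 196 XOR 174 = 106
byte 8: 167 XOR  60 = 155
byte 9:  87 XOR 146 = 197
byte 10: 237 XOR 146 = 127

15dcdadae1780a6a9bc57f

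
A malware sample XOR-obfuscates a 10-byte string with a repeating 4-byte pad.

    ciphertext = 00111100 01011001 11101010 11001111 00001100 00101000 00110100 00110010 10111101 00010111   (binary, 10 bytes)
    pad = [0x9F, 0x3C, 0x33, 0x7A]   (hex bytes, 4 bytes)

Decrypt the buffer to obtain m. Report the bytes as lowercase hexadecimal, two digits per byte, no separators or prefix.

The 4-byte key repeats, so the effective keystream is 9f 3c 33 7a 9f 3c 33 7a 9f 3c.
byte 0:  60 XOR 159 = 163
byte 1:  89 XOR  60 = 101
byte 2: 234 XOR  51 = 217
byte 3: 207 XOR 122 = 181
byte 4:  12 XOR 159 = 147
byte 5:  40 XOR  60 =  20
byte 6:  52 XOR  51 =   7
byte 7:  50 XOR 122 =  72
byte 8: 189 XOR 159 =  34
byte 9:  23 XOR  60 =  43

a365d9b593140748222b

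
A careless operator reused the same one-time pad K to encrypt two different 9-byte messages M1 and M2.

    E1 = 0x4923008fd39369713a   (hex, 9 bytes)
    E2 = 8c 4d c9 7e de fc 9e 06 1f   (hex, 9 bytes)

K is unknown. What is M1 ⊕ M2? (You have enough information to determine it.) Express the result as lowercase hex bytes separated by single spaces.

E1 ⊕ E2 = (M1 ⊕ K) ⊕ (M2 ⊕ K) = M1 ⊕ M2 — the shared key cancels under XOR.
49 XOR 8c = c5
23 XOR 4d = 6e
00 XOR c9 = c9
8f XOR 7e = f1
d3 XOR de = 0d
93 XOR fc = 6f
69 XOR 9e = f7
71 XOR 06 = 77
3a XOR 1f = 25

c5 6e c9 f1 0d 6f f7 77 25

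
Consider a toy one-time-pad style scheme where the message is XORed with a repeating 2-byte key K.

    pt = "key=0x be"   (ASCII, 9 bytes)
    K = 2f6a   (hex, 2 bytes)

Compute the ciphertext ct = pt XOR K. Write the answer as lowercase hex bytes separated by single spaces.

The 2-byte key repeats, so the effective keystream is 2f 6a 2f 6a 2f 6a 2f 6a 2f.
byte 0: 107 xor  47 =  68
byte 1: 101 xor 106 =  15
byte 2: 121 xor  47 =  86
byte 3:  61 xor 106 =  87
byte 4:  48 xor  47 =  31
byte 5: 120 xor 106 =  18
byte 6:  32 xor  47 =  15
byte 7:  98 xor 106 =   8
byte 8: 101 xor  47 =  74

44 0f 56 57 1f 12 0f 08 4a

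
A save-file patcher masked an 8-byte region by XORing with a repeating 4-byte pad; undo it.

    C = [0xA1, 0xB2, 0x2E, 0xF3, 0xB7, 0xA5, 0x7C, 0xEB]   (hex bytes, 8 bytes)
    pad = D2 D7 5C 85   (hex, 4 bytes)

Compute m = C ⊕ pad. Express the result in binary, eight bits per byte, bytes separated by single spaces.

The 4-byte key repeats, so the effective keystream is d2 d7 5c 85 d2 d7 5c 85.
byte 0: a1 ^ d2 = 73
byte 1: b2 ^ d7 = 65
byte 2: 2e ^ 5c = 72
byte 3: f3 ^ 85 = 76
byte 4: b7 ^ d2 = 65
byte 5: a5 ^ d7 = 72
byte 6: 7c ^ 5c = 20
byte 7: eb ^ 85 = 6e

01110011 01100101 01110010 01110110 01100101 01110010 00100000 01101110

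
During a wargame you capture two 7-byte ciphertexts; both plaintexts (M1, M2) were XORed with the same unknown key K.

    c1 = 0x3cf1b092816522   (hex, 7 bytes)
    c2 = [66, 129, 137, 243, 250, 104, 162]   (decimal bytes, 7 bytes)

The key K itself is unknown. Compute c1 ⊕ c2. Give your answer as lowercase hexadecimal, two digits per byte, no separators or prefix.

7e7039617b0d80

c1 ⊕ c2 = (M1 ⊕ K) ⊕ (M2 ⊕ K) = M1 ⊕ M2 — the shared key cancels under XOR.
00111100 xor 01000010 = 01111110
11110001 xor 10000001 = 01110000
10110000 xor 10001001 = 00111001
10010010 xor 11110011 = 01100001
10000001 xor 11111010 = 01111011
01100101 xor 01101000 = 00001101
00100010 xor 10100010 = 10000000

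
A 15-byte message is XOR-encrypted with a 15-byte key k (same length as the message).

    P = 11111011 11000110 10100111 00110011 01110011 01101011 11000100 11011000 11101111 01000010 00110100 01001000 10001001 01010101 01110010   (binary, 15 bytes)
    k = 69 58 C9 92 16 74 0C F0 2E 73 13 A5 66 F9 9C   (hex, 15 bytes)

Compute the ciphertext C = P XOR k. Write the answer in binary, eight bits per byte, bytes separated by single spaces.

10010010 10011110 01101110 10100001 01100101 00011111 11001000 00101000 11000001 00110001 00100111 11101101 11101111 10101100 11101110

byte 0: 251 ^ 105 = 146
byte 1: 198 ^  88 = 158
byte 2: 167 ^ 201 = 110
byte 3:  51 ^ 146 = 161
byte 4: 115 ^  22 = 101
byte 5: 107 ^ 116 =  31
byte 6: 196 ^  12 = 200
byte 7: 216 ^ 240 =  40
byte 8: 239 ^  46 = 193
byte 9:  66 ^ 115 =  49
byte 10:  52 ^  19 =  39
byte 11:  72 ^ 165 = 237
byte 12: 137 ^ 102 = 239
byte 13:  85 ^ 249 = 172
byte 14: 114 ^ 156 = 238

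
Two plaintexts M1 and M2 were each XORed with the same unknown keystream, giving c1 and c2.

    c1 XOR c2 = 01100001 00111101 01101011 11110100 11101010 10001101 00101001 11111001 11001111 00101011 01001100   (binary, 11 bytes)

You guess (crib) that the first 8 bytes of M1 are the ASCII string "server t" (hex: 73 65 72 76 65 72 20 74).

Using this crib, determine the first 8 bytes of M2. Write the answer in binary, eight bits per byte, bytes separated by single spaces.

Since c1 ⊕ c2 = M1 ⊕ M2, XORing with the guessed M1 bytes yields the corresponding M2 bytes: M2 = (c1 ⊕ c2) ⊕ M1.
61 XOR 73 = 12
3d XOR 65 = 58
6b XOR 72 = 19
f4 XOR 76 = 82
ea XOR 65 = 8f
8d XOR 72 = ff
29 XOR 20 = 09
f9 XOR 74 = 8d

00010010 01011000 00011001 10000010 10001111 11111111 00001001 10001101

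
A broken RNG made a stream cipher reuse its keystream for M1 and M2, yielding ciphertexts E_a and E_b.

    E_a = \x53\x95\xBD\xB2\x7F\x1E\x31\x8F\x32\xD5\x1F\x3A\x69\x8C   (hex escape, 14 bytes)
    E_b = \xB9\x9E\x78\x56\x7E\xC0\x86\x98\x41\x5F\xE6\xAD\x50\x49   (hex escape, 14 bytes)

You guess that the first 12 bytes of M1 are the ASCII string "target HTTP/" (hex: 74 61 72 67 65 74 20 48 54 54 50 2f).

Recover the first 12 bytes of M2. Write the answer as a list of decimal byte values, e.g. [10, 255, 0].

First, E_a ⊕ E_b = (M1 ⊕ K) ⊕ (M2 ⊕ K) = M1 ⊕ M2, so the key drops out. Then M2 = (M1 ⊕ M2) ⊕ M1 over the first 12 bytes.
byte 0: (53 XOR b9) XOR 74 = ea XOR 74 = 9e
byte 1: (95 XOR 9e) XOR 61 = 0b XOR 61 = 6a
byte 2: (bd XOR 78) XOR 72 = c5 XOR 72 = b7
byte 3: (b2 XOR 56) XOR 67 = e4 XOR 67 = 83
byte 4: (7f XOR 7e) XOR 65 = 01 XOR 65 = 64
byte 5: (1e XOR c0) XOR 74 = de XOR 74 = aa
byte 6: (31 XOR 86) XOR 20 = b7 XOR 20 = 97
byte 7: (8f XOR 98) XOR 48 = 17 XOR 48 = 5f
byte 8: (32 XOR 41) XOR 54 = 73 XOR 54 = 27
byte 9: (d5 XOR 5f) XOR 54 = 8a XOR 54 = de
byte 10: (1f XOR e6) XOR 50 = f9 XOR 50 = a9
byte 11: (3a XOR ad) XOR 2f = 97 XOR 2f = b8

[158, 106, 183, 131, 100, 170, 151, 95, 39, 222, 169, 184]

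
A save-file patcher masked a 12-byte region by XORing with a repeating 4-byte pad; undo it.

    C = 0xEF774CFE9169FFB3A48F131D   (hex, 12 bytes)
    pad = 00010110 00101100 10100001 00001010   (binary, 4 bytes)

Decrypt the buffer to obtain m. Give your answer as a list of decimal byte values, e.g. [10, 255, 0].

[249, 91, 237, 244, 135, 69, 94, 185, 178, 163, 178, 23]

The 4-byte key repeats, so the effective keystream is 16 2c a1 0a 16 2c a1 0a 16 2c a1 0a.
byte 0: 11101111 xor 00010110 = 11111001
byte 1: 01110111 xor 00101100 = 01011011
byte 2: 01001100 xor 10100001 = 11101101
byte 3: 11111110 xor 00001010 = 11110100
byte 4: 10010001 xor 00010110 = 10000111
byte 5: 01101001 xor 00101100 = 01000101
byte 6: 11111111 xor 10100001 = 01011110
byte 7: 10110011 xor 00001010 = 10111001
byte 8: 10100100 xor 00010110 = 10110010
byte 9: 10001111 xor 00101100 = 10100011
byte 10: 00010011 xor 10100001 = 10110010
byte 11: 00011101 xor 00001010 = 00010111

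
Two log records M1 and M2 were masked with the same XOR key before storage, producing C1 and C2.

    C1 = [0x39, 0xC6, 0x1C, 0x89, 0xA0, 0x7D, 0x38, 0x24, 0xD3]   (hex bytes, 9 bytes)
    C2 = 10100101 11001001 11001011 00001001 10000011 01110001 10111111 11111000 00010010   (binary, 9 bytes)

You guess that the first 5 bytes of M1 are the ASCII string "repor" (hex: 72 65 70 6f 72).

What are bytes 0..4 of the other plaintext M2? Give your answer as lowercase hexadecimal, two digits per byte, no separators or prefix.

ee6aa7ef51

First, C1 ⊕ C2 = (M1 ⊕ K) ⊕ (M2 ⊕ K) = M1 ⊕ M2, so the key drops out. Then M2 = (M1 ⊕ M2) ⊕ M1 over the first 5 bytes.
byte 0: (39 ^ a5) ^ 72 = 9c ^ 72 = ee
byte 1: (c6 ^ c9) ^ 65 = 0f ^ 65 = 6a
byte 2: (1c ^ cb) ^ 70 = d7 ^ 70 = a7
byte 3: (89 ^ 09) ^ 6f = 80 ^ 6f = ef
byte 4: (a0 ^ 83) ^ 72 = 23 ^ 72 = 51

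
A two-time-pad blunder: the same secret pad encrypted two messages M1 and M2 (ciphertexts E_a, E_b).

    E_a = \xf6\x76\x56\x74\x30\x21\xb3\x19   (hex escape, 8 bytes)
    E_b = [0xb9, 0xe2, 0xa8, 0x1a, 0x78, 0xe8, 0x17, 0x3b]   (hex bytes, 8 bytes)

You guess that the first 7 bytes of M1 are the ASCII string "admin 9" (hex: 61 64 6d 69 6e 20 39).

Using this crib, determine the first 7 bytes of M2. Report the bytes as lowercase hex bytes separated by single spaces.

First, E_a ⊕ E_b = (M1 ⊕ K) ⊕ (M2 ⊕ K) = M1 ⊕ M2, so the key drops out. Then M2 = (M1 ⊕ M2) ⊕ M1 over the first 7 bytes.
byte 0: (f6 ^ b9) ^ 61 = 4f ^ 61 = 2e
byte 1: (76 ^ e2) ^ 64 = 94 ^ 64 = f0
byte 2: (56 ^ a8) ^ 6d = fe ^ 6d = 93
byte 3: (74 ^ 1a) ^ 69 = 6e ^ 69 = 07
byte 4: (30 ^ 78) ^ 6e = 48 ^ 6e = 26
byte 5: (21 ^ e8) ^ 20 = c9 ^ 20 = e9
byte 6: (b3 ^ 17) ^ 39 = a4 ^ 39 = 9d

2e f0 93 07 26 e9 9d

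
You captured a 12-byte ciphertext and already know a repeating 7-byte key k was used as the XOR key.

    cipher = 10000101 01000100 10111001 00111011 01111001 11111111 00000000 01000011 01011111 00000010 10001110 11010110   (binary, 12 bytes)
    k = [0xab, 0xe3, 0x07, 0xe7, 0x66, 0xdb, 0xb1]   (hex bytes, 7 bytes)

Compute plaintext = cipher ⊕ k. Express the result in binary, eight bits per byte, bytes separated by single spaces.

00101110 10100111 10111110 11011100 00011111 00100100 10110001 11101000 10111100 00000101 01101001 10110000

The 7-byte key repeats, so the effective keystream is ab e3 07 e7 66 db b1 ab e3 07 e7 66.
byte 0: 133 xor 171 =  46
byte 1:  68 xor 227 = 167
byte 2: 185 xor   7 = 190
byte 3:  59 xor 231 = 220
byte 4: 121 xor 102 =  31
byte 5: 255 xor 219 =  36
byte 6:   0 xor 177 = 177
byte 7:  67 xor 171 = 232
byte 8:  95 xor 227 = 188
byte 9:   2 xor   7 =   5
byte 10: 142 xor 231 = 105
byte 11: 214 xor 102 = 176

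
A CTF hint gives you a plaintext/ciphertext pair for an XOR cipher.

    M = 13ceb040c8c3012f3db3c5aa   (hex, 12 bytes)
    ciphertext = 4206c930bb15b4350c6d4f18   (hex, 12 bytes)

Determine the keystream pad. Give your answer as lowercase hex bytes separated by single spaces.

51 c8 79 70 73 d6 b5 1a 31 de 8a b2

Since ciphertext = M ⊕ pad, XORing both sides with M gives pad = M ⊕ ciphertext.
00010011 xor 01000010 = 01010001
11001110 xor 00000110 = 11001000
10110000 xor 11001001 = 01111001
01000000 xor 00110000 = 01110000
11001000 xor 10111011 = 01110011
11000011 xor 00010101 = 11010110
00000001 xor 10110100 = 10110101
00101111 xor 00110101 = 00011010
00111101 xor 00001100 = 00110001
10110011 xor 01101101 = 11011110
11000101 xor 01001111 = 10001010
10101010 xor 00011000 = 10110010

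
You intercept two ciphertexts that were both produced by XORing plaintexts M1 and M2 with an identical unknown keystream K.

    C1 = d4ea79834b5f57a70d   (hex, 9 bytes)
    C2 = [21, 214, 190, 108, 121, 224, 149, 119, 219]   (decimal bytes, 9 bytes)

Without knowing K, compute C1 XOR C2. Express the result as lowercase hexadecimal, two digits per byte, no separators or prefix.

c13cc7ef32bfc2d0d6

C1 ⊕ C2 = (M1 ⊕ K) ⊕ (M2 ⊕ K) = M1 ⊕ M2 — the shared key cancels under XOR.
d4 ^ 15 = c1
ea ^ d6 = 3c
79 ^ be = c7
83 ^ 6c = ef
4b ^ 79 = 32
5f ^ e0 = bf
57 ^ 95 = c2
a7 ^ 77 = d0
0d ^ db = d6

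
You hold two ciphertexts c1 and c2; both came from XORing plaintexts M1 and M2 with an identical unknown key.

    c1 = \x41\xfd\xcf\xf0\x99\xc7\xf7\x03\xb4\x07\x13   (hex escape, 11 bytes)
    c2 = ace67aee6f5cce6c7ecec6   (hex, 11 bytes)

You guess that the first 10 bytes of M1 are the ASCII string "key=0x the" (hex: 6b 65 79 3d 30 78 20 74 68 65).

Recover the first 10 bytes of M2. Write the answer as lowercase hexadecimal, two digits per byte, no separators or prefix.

867ecc23c6e3191ba2ac

First, c1 ⊕ c2 = (M1 ⊕ K) ⊕ (M2 ⊕ K) = M1 ⊕ M2, so the key drops out. Then M2 = (M1 ⊕ M2) ⊕ M1 over the first 10 bytes.
byte 0: (41 xor ac) xor 6b = ed xor 6b = 86
byte 1: (fd xor e6) xor 65 = 1b xor 65 = 7e
byte 2: (cf xor 7a) xor 79 = b5 xor 79 = cc
byte 3: (f0 xor ee) xor 3d = 1e xor 3d = 23
byte 4: (99 xor 6f) xor 30 = f6 xor 30 = c6
byte 5: (c7 xor 5c) xor 78 = 9b xor 78 = e3
byte 6: (f7 xor ce) xor 20 = 39 xor 20 = 19
byte 7: (03 xor 6c) xor 74 = 6f xor 74 = 1b
byte 8: (b4 xor 7e) xor 68 = ca xor 68 = a2
byte 9: (07 xor ce) xor 65 = c9 xor 65 = ac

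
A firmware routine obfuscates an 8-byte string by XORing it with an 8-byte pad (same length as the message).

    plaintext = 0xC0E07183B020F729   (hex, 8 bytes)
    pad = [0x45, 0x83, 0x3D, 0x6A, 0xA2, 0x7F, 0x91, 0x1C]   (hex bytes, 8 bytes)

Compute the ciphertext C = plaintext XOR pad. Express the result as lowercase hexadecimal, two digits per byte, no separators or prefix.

192 xor  69 = 133
224 xor 131 =  99
113 xor  61 =  76
131 xor 106 = 233
176 xor 162 =  18
 32 xor 127 =  95
247 xor 145 = 102
 41 xor  28 =  53

85634ce9125f6635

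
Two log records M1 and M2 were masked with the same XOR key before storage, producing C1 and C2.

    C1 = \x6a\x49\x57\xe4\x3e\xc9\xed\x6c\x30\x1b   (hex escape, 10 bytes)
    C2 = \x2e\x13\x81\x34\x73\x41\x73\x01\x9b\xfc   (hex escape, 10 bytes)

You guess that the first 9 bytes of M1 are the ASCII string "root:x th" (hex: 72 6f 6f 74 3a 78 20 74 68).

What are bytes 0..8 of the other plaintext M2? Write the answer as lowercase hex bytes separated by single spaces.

36 35 b9 a4 77 f0 be 19 c3

First, C1 ⊕ C2 = (M1 ⊕ K) ⊕ (M2 ⊕ K) = M1 ⊕ M2, so the key drops out. Then M2 = (M1 ⊕ M2) ⊕ M1 over the first 9 bytes.
byte 0: (6a ⊕ 2e) ⊕ 72 = 44 ⊕ 72 = 36
byte 1: (49 ⊕ 13) ⊕ 6f = 5a ⊕ 6f = 35
byte 2: (57 ⊕ 81) ⊕ 6f = d6 ⊕ 6f = b9
byte 3: (e4 ⊕ 34) ⊕ 74 = d0 ⊕ 74 = a4
byte 4: (3e ⊕ 73) ⊕ 3a = 4d ⊕ 3a = 77
byte 5: (c9 ⊕ 41) ⊕ 78 = 88 ⊕ 78 = f0
byte 6: (ed ⊕ 73) ⊕ 20 = 9e ⊕ 20 = be
byte 7: (6c ⊕ 01) ⊕ 74 = 6d ⊕ 74 = 19
byte 8: (30 ⊕ 9b) ⊕ 68 = ab ⊕ 68 = c3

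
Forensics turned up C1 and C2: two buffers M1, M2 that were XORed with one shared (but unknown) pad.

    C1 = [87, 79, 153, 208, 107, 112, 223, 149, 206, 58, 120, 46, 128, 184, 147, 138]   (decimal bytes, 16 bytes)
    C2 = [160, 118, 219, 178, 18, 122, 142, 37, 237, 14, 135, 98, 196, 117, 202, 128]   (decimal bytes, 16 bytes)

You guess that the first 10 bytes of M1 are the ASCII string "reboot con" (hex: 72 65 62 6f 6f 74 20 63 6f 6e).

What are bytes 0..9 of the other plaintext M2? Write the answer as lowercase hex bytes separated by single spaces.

First, C1 ⊕ C2 = (M1 ⊕ K) ⊕ (M2 ⊕ K) = M1 ⊕ M2, so the key drops out. Then M2 = (M1 ⊕ M2) ⊕ M1 over the first 10 bytes.
byte 0: (57 ⊕ a0) ⊕ 72 = f7 ⊕ 72 = 85
byte 1: (4f ⊕ 76) ⊕ 65 = 39 ⊕ 65 = 5c
byte 2: (99 ⊕ db) ⊕ 62 = 42 ⊕ 62 = 20
byte 3: (d0 ⊕ b2) ⊕ 6f = 62 ⊕ 6f = 0d
byte 4: (6b ⊕ 12) ⊕ 6f = 79 ⊕ 6f = 16
byte 5: (70 ⊕ 7a) ⊕ 74 = 0a ⊕ 74 = 7e
byte 6: (df ⊕ 8e) ⊕ 20 = 51 ⊕ 20 = 71
byte 7: (95 ⊕ 25) ⊕ 63 = b0 ⊕ 63 = d3
byte 8: (ce ⊕ ed) ⊕ 6f = 23 ⊕ 6f = 4c
byte 9: (3a ⊕ 0e) ⊕ 6e = 34 ⊕ 6e = 5a

85 5c 20 0d 16 7e 71 d3 4c 5a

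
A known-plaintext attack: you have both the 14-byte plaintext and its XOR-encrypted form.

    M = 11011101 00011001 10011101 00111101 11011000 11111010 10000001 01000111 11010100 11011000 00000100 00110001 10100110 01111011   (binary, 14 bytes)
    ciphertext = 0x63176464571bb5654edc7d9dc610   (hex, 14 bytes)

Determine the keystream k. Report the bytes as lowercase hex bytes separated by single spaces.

be 0e f9 59 8f e1 34 22 9a 04 79 ac 60 6b

Since ciphertext = M ⊕ k, XORing both sides with M gives k = M ⊕ ciphertext.
dd ⊕ 63 = be
19 ⊕ 17 = 0e
9d ⊕ 64 = f9
3d ⊕ 64 = 59
d8 ⊕ 57 = 8f
fa ⊕ 1b = e1
81 ⊕ b5 = 34
47 ⊕ 65 = 22
d4 ⊕ 4e = 9a
d8 ⊕ dc = 04
04 ⊕ 7d = 79
31 ⊕ 9d = ac
a6 ⊕ c6 = 60
7b ⊕ 10 = 6b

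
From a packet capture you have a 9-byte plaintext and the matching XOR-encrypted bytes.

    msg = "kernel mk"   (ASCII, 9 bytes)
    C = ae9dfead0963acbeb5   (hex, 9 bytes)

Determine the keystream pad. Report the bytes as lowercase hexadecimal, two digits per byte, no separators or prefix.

c5f88cc36c0f8cd3de

Since C = msg ⊕ pad, XORing both sides with msg gives pad = msg ⊕ C.
byte 0: 6b ⊕ ae = c5
byte 1: 65 ⊕ 9d = f8
byte 2: 72 ⊕ fe = 8c
byte 3: 6e ⊕ ad = c3
byte 4: 65 ⊕ 09 = 6c
byte 5: 6c ⊕ 63 = 0f
byte 6: 20 ⊕ ac = 8c
byte 7: 6d ⊕ be = d3
byte 8: 6b ⊕ b5 = de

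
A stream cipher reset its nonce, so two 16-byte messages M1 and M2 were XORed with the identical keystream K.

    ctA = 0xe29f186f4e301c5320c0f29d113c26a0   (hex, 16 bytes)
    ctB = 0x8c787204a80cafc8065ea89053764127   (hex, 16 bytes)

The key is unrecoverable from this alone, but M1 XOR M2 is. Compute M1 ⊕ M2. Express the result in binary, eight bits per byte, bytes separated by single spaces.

ctA ⊕ ctB = (M1 ⊕ K) ⊕ (M2 ⊕ K) = M1 ⊕ M2 — the shared key cancels under XOR.
e2 ^ 8c = 6e
9f ^ 78 = e7
18 ^ 72 = 6a
6f ^ 04 = 6b
4e ^ a8 = e6
30 ^ 0c = 3c
1c ^ af = b3
53 ^ c8 = 9b
20 ^ 06 = 26
c0 ^ 5e = 9e
f2 ^ a8 = 5a
9d ^ 90 = 0d
11 ^ 53 = 42
3c ^ 76 = 4a
26 ^ 41 = 67
a0 ^ 27 = 87

01101110 11100111 01101010 01101011 11100110 00111100 10110011 10011011 00100110 10011110 01011010 00001101 01000010 01001010 01100111 10000111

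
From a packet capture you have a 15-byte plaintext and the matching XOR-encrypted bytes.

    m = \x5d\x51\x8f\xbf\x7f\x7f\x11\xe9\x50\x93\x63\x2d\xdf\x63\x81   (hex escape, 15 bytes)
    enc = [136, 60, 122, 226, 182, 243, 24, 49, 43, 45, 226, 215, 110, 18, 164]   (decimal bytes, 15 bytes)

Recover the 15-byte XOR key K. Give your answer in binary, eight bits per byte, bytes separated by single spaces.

11010101 01101101 11110101 01011101 11001001 10001100 00001001 11011000 01111011 10111110 10000001 11111010 10110001 01110001 00100101

Since enc = m ⊕ K, XORing both sides with m gives K = m ⊕ enc.
5d XOR 88 = d5
51 XOR 3c = 6d
8f XOR 7a = f5
bf XOR e2 = 5d
7f XOR b6 = c9
7f XOR f3 = 8c
11 XOR 18 = 09
e9 XOR 31 = d8
50 XOR 2b = 7b
93 XOR 2d = be
63 XOR e2 = 81
2d XOR d7 = fa
df XOR 6e = b1
63 XOR 12 = 71
81 XOR a4 = 25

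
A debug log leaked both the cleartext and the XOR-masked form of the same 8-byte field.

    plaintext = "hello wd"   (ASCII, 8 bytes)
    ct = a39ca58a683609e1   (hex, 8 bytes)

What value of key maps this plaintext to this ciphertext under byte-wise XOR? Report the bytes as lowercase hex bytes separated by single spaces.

Since ct = plaintext ⊕ key, XORing both sides with plaintext gives key = plaintext ⊕ ct.
byte 0: 68 ^ a3 = cb
byte 1: 65 ^ 9c = f9
byte 2: 6c ^ a5 = c9
byte 3: 6c ^ 8a = e6
byte 4: 6f ^ 68 = 07
byte 5: 20 ^ 36 = 16
byte 6: 77 ^ 09 = 7e
byte 7: 64 ^ e1 = 85

cb f9 c9 e6 07 16 7e 85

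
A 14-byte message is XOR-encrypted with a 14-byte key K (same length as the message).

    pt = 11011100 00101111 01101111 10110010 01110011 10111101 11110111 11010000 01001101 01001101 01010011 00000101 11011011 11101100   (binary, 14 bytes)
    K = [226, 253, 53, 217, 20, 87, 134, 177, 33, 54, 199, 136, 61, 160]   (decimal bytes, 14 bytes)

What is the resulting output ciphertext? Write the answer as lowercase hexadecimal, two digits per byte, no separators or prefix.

3ed25a6b67ea71616c7b948de64c

XOR is its own inverse, so applying the key byte-wise gives the result directly.
220 XOR 226 =  62
 47 XOR 253 = 210
111 XOR  53 =  90
178 XOR 217 = 107
115 XOR  20 = 103
189 XOR  87 = 234
247 XOR 134 = 113
208 XOR 177 =  97
 77 XOR  33 = 108
 77 XOR  54 = 123
 83 XOR 199 = 148
  5 XOR 136 = 141
219 XOR  61 = 230
236 XOR 160 =  76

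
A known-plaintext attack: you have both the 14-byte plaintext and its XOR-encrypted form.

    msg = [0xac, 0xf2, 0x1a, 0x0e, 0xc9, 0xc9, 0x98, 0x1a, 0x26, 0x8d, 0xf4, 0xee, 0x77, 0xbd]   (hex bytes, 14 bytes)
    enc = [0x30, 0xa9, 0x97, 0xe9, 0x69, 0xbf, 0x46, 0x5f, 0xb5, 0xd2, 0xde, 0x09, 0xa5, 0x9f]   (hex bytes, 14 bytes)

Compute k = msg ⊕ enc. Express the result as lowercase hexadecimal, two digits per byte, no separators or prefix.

9c5b8de7a076de45935f2ae7d222

Since enc = msg ⊕ k, XORing both sides with msg gives k = msg ⊕ enc.
172 xor  48 = 156
242 xor 169 =  91
 26 xor 151 = 141
 14 xor 233 = 231
201 xor 105 = 160
201 xor 191 = 118
152 xor  70 = 222
 26 xor  95 =  69
 38 xor 181 = 147
141 xor 210 =  95
244 xor 222 =  42
238 xor   9 = 231
119 xor 165 = 210
189 xor 159 =  34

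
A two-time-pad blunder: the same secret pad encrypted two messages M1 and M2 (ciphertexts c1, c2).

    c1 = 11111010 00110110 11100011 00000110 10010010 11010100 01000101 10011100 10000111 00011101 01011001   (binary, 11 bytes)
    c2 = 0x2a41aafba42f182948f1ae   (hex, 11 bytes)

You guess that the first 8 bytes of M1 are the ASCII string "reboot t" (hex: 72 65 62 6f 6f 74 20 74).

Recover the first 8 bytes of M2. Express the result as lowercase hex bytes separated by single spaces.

a2 12 2b 92 59 8f 7d c1

First, c1 ⊕ c2 = (M1 ⊕ K) ⊕ (M2 ⊕ K) = M1 ⊕ M2, so the key drops out. Then M2 = (M1 ⊕ M2) ⊕ M1 over the first 8 bytes.
byte 0: (fa ^ 2a) ^ 72 = d0 ^ 72 = a2
byte 1: (36 ^ 41) ^ 65 = 77 ^ 65 = 12
byte 2: (e3 ^ aa) ^ 62 = 49 ^ 62 = 2b
byte 3: (06 ^ fb) ^ 6f = fd ^ 6f = 92
byte 4: (92 ^ a4) ^ 6f = 36 ^ 6f = 59
byte 5: (d4 ^ 2f) ^ 74 = fb ^ 74 = 8f
byte 6: (45 ^ 18) ^ 20 = 5d ^ 20 = 7d
byte 7: (9c ^ 29) ^ 74 = b5 ^ 74 = c1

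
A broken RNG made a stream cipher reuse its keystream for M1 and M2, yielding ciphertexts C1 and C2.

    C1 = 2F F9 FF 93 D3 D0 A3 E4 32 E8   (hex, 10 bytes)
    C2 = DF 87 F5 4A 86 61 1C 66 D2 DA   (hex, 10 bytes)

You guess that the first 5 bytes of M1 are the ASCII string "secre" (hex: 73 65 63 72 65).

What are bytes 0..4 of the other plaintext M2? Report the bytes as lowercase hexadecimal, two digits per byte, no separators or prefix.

831b69ab30

First, C1 ⊕ C2 = (M1 ⊕ K) ⊕ (M2 ⊕ K) = M1 ⊕ M2, so the key drops out. Then M2 = (M1 ⊕ M2) ⊕ M1 over the first 5 bytes.
byte 0: (2f ^ df) ^ 73 = f0 ^ 73 = 83
byte 1: (f9 ^ 87) ^ 65 = 7e ^ 65 = 1b
byte 2: (ff ^ f5) ^ 63 = 0a ^ 63 = 69
byte 3: (93 ^ 4a) ^ 72 = d9 ^ 72 = ab
byte 4: (d3 ^ 86) ^ 65 = 55 ^ 65 = 30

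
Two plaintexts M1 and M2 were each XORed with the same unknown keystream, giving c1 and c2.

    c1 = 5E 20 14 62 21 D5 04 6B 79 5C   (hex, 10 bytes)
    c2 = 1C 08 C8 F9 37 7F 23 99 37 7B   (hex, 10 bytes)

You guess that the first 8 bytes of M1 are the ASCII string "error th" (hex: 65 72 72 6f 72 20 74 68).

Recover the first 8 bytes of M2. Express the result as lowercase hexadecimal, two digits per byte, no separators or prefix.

First, c1 ⊕ c2 = (M1 ⊕ K) ⊕ (M2 ⊕ K) = M1 ⊕ M2, so the key drops out. Then M2 = (M1 ⊕ M2) ⊕ M1 over the first 8 bytes.
byte 0: (5e ⊕ 1c) ⊕ 65 = 42 ⊕ 65 = 27
byte 1: (20 ⊕ 08) ⊕ 72 = 28 ⊕ 72 = 5a
byte 2: (14 ⊕ c8) ⊕ 72 = dc ⊕ 72 = ae
byte 3: (62 ⊕ f9) ⊕ 6f = 9b ⊕ 6f = f4
byte 4: (21 ⊕ 37) ⊕ 72 = 16 ⊕ 72 = 64
byte 5: (d5 ⊕ 7f) ⊕ 20 = aa ⊕ 20 = 8a
byte 6: (04 ⊕ 23) ⊕ 74 = 27 ⊕ 74 = 53
byte 7: (6b ⊕ 99) ⊕ 68 = f2 ⊕ 68 = 9a

275aaef4648a539a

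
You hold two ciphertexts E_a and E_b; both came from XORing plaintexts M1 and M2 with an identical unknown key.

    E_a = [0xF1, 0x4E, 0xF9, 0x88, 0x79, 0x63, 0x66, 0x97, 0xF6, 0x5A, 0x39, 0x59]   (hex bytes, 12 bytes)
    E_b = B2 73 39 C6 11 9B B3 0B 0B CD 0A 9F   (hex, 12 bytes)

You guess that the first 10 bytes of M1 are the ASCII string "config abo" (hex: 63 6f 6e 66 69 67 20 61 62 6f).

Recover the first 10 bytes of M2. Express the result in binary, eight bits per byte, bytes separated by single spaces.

First, E_a ⊕ E_b = (M1 ⊕ K) ⊕ (M2 ⊕ K) = M1 ⊕ M2, so the key drops out. Then M2 = (M1 ⊕ M2) ⊕ M1 over the first 10 bytes.
byte 0: (f1 XOR b2) XOR 63 = 43 XOR 63 = 20
byte 1: (4e XOR 73) XOR 6f = 3d XOR 6f = 52
byte 2: (f9 XOR 39) XOR 6e = c0 XOR 6e = ae
byte 3: (88 XOR c6) XOR 66 = 4e XOR 66 = 28
byte 4: (79 XOR 11) XOR 69 = 68 XOR 69 = 01
byte 5: (63 XOR 9b) XOR 67 = f8 XOR 67 = 9f
byte 6: (66 XOR b3) XOR 20 = d5 XOR 20 = f5
byte 7: (97 XOR 0b) XOR 61 = 9c XOR 61 = fd
byte 8: (f6 XOR 0b) XOR 62 = fd XOR 62 = 9f
byte 9: (5a XOR cd) XOR 6f = 97 XOR 6f = f8

00100000 01010010 10101110 00101000 00000001 10011111 11110101 11111101 10011111 11111000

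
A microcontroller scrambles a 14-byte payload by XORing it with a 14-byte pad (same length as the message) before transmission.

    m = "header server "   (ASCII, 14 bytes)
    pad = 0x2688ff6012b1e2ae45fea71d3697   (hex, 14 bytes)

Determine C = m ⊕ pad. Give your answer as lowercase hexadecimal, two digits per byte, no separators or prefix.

68 xor 26 = 4e
65 xor 88 = ed
61 xor ff = 9e
64 xor 60 = 04
65 xor 12 = 77
72 xor b1 = c3
20 xor e2 = c2
73 xor ae = dd
65 xor 45 = 20
72 xor fe = 8c
76 xor a7 = d1
65 xor 1d = 78
72 xor 36 = 44
20 xor 97 = b7

4eed9e0477c3c2dd208cd17844b7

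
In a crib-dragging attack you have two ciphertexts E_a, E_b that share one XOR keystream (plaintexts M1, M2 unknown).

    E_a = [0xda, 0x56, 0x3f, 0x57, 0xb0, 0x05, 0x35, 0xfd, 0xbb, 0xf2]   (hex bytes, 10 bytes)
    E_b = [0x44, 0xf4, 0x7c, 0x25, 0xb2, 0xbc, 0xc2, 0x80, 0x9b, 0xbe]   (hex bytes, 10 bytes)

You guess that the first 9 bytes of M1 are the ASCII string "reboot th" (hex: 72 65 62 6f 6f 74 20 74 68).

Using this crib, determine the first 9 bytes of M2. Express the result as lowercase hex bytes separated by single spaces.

First, E_a ⊕ E_b = (M1 ⊕ K) ⊕ (M2 ⊕ K) = M1 ⊕ M2, so the key drops out. Then M2 = (M1 ⊕ M2) ⊕ M1 over the first 9 bytes.
byte 0: (da ⊕ 44) ⊕ 72 = 9e ⊕ 72 = ec
byte 1: (56 ⊕ f4) ⊕ 65 = a2 ⊕ 65 = c7
byte 2: (3f ⊕ 7c) ⊕ 62 = 43 ⊕ 62 = 21
byte 3: (57 ⊕ 25) ⊕ 6f = 72 ⊕ 6f = 1d
byte 4: (b0 ⊕ b2) ⊕ 6f = 02 ⊕ 6f = 6d
byte 5: (05 ⊕ bc) ⊕ 74 = b9 ⊕ 74 = cd
byte 6: (35 ⊕ c2) ⊕ 20 = f7 ⊕ 20 = d7
byte 7: (fd ⊕ 80) ⊕ 74 = 7d ⊕ 74 = 09
byte 8: (bb ⊕ 9b) ⊕ 68 = 20 ⊕ 68 = 48

ec c7 21 1d 6d cd d7 09 48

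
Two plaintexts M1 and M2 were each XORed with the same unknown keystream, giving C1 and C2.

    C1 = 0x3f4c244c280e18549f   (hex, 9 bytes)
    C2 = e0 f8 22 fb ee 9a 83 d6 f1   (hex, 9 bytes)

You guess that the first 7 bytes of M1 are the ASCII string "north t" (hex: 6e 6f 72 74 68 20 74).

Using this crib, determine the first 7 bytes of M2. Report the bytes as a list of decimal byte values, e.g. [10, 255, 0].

First, C1 ⊕ C2 = (M1 ⊕ K) ⊕ (M2 ⊕ K) = M1 ⊕ M2, so the key drops out. Then M2 = (M1 ⊕ M2) ⊕ M1 over the first 7 bytes.
byte 0: (3f ⊕ e0) ⊕ 6e = df ⊕ 6e = b1
byte 1: (4c ⊕ f8) ⊕ 6f = b4 ⊕ 6f = db
byte 2: (24 ⊕ 22) ⊕ 72 = 06 ⊕ 72 = 74
byte 3: (4c ⊕ fb) ⊕ 74 = b7 ⊕ 74 = c3
byte 4: (28 ⊕ ee) ⊕ 68 = c6 ⊕ 68 = ae
byte 5: (0e ⊕ 9a) ⊕ 20 = 94 ⊕ 20 = b4
byte 6: (18 ⊕ 83) ⊕ 74 = 9b ⊕ 74 = ef

[177, 219, 116, 195, 174, 180, 239]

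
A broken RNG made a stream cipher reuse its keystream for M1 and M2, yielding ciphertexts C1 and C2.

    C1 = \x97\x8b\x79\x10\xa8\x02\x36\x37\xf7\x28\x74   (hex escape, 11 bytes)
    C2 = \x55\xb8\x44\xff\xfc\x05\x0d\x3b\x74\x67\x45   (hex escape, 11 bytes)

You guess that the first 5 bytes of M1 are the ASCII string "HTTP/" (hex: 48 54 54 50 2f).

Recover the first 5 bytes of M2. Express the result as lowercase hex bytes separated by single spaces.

8a 67 69 bf 7b

First, C1 ⊕ C2 = (M1 ⊕ K) ⊕ (M2 ⊕ K) = M1 ⊕ M2, so the key drops out. Then M2 = (M1 ⊕ M2) ⊕ M1 over the first 5 bytes.
byte 0: (97 XOR 55) XOR 48 = c2 XOR 48 = 8a
byte 1: (8b XOR b8) XOR 54 = 33 XOR 54 = 67
byte 2: (79 XOR 44) XOR 54 = 3d XOR 54 = 69
byte 3: (10 XOR ff) XOR 50 = ef XOR 50 = bf
byte 4: (a8 XOR fc) XOR 2f = 54 XOR 2f = 7b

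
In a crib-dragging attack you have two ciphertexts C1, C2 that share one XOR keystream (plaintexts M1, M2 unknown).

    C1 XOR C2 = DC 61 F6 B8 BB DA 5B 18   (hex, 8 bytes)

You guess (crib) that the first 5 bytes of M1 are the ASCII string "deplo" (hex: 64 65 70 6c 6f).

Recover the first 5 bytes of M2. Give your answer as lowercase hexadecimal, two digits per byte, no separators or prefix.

b80486d4d4

Since C1 ⊕ C2 = M1 ⊕ M2, XORing with the guessed M1 bytes yields the corresponding M2 bytes: M2 = (C1 ⊕ C2) ⊕ M1.
dc xor 64 = b8
61 xor 65 = 04
f6 xor 70 = 86
b8 xor 6c = d4
bb xor 6f = d4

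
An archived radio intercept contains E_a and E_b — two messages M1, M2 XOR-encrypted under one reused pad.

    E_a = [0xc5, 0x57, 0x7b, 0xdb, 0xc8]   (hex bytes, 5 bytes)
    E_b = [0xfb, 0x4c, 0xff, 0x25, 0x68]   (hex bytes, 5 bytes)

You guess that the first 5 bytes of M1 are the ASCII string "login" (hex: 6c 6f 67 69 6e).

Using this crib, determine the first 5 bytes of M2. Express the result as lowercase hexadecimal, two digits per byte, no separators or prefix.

5274e397ce

First, E_a ⊕ E_b = (M1 ⊕ K) ⊕ (M2 ⊕ K) = M1 ⊕ M2, so the key drops out. Then M2 = (M1 ⊕ M2) ⊕ M1 over the first 5 bytes.
byte 0: (c5 ^ fb) ^ 6c = 3e ^ 6c = 52
byte 1: (57 ^ 4c) ^ 6f = 1b ^ 6f = 74
byte 2: (7b ^ ff) ^ 67 = 84 ^ 67 = e3
byte 3: (db ^ 25) ^ 69 = fe ^ 69 = 97
byte 4: (c8 ^ 68) ^ 6e = a0 ^ 6e = ce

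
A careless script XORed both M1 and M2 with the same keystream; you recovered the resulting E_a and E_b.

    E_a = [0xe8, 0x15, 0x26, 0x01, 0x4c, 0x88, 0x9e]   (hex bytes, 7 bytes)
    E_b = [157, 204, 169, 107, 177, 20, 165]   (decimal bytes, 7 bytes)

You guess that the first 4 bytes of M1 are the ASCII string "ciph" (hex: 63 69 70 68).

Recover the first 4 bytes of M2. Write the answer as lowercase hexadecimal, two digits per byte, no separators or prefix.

First, E_a ⊕ E_b = (M1 ⊕ K) ⊕ (M2 ⊕ K) = M1 ⊕ M2, so the key drops out. Then M2 = (M1 ⊕ M2) ⊕ M1 over the first 4 bytes.
byte 0: (e8 ⊕ 9d) ⊕ 63 = 75 ⊕ 63 = 16
byte 1: (15 ⊕ cc) ⊕ 69 = d9 ⊕ 69 = b0
byte 2: (26 ⊕ a9) ⊕ 70 = 8f ⊕ 70 = ff
byte 3: (01 ⊕ 6b) ⊕ 68 = 6a ⊕ 68 = 02

16b0ff02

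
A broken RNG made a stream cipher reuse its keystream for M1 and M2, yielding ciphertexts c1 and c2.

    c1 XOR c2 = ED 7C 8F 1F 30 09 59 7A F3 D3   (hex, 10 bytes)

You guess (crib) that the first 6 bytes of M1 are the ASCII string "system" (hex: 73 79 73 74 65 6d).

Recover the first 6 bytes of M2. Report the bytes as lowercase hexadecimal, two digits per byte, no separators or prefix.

9e05fc6b5564

Since c1 ⊕ c2 = M1 ⊕ M2, XORing with the guessed M1 bytes yields the corresponding M2 bytes: M2 = (c1 ⊕ c2) ⊕ M1.
byte 0: 237 ^ 115 = 158
byte 1: 124 ^ 121 =   5
byte 2: 143 ^ 115 = 252
byte 3:  31 ^ 116 = 107
byte 4:  48 ^ 101 =  85
byte 5:   9 ^ 109 = 100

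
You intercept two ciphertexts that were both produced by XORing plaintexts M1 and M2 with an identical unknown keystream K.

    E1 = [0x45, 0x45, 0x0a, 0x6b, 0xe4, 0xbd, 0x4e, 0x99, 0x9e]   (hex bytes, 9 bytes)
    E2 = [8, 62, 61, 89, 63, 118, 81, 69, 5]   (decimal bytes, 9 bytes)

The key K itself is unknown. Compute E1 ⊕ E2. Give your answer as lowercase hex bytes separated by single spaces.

4d 7b 37 32 db cb 1f dc 9b

E1 ⊕ E2 = (M1 ⊕ K) ⊕ (M2 ⊕ K) = M1 ⊕ M2 — the shared key cancels under XOR.
 69 ⊕   8 =  77
 69 ⊕  62 = 123
 10 ⊕  61 =  55
107 ⊕  89 =  50
228 ⊕  63 = 219
189 ⊕ 118 = 203
 78 ⊕  81 =  31
153 ⊕  69 = 220
158 ⊕   5 = 155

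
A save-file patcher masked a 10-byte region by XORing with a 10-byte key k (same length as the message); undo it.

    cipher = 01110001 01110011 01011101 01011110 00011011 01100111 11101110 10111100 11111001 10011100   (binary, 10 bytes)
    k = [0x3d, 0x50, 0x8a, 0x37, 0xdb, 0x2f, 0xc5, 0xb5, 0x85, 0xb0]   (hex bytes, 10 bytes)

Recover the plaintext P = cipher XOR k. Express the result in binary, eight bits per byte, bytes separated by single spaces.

byte 0: 71 XOR 3d = 4c
byte 1: 73 XOR 50 = 23
byte 2: 5d XOR 8a = d7
byte 3: 5e XOR 37 = 69
byte 4: 1b XOR db = c0
byte 5: 67 XOR 2f = 48
byte 6: ee XOR c5 = 2b
byte 7: bc XOR b5 = 09
byte 8: f9 XOR 85 = 7c
byte 9: 9c XOR b0 = 2c

01001100 00100011 11010111 01101001 11000000 01001000 00101011 00001001 01111100 00101100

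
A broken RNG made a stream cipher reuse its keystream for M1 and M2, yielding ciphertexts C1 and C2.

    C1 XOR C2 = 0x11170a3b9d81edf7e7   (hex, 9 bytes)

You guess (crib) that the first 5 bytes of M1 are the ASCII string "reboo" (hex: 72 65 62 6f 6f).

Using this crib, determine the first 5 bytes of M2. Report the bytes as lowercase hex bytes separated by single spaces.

Since C1 ⊕ C2 = M1 ⊕ M2, XORing with the guessed M1 bytes yields the corresponding M2 bytes: M2 = (C1 ⊕ C2) ⊕ M1.
11 ^ 72 = 63
17 ^ 65 = 72
0a ^ 62 = 68
3b ^ 6f = 54
9d ^ 6f = f2

63 72 68 54 f2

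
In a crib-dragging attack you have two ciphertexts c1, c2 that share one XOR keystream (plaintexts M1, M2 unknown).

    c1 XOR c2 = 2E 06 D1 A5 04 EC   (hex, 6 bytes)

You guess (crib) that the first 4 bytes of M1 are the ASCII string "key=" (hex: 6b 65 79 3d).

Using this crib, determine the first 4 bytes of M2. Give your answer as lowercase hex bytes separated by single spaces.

45 63 a8 98

Since c1 ⊕ c2 = M1 ⊕ M2, XORing with the guessed M1 bytes yields the corresponding M2 bytes: M2 = (c1 ⊕ c2) ⊕ M1.
byte 0: 2e xor 6b = 45
byte 1: 06 xor 65 = 63
byte 2: d1 xor 79 = a8
byte 3: a5 xor 3d = 98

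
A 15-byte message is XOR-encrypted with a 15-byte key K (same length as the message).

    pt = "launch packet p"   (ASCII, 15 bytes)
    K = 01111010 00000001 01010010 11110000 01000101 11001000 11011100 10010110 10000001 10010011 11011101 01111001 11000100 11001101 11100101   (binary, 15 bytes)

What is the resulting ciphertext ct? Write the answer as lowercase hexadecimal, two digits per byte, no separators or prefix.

1660279e26a0fce6e0f0b61cb0ed95

108 XOR 122 =  22
 97 XOR   1 =  96
117 XOR  82 =  39
110 XOR 240 = 158
 99 XOR  69 =  38
104 XOR 200 = 160
 32 XOR 220 = 252
112 XOR 150 = 230
 97 XOR 129 = 224
 99 XOR 147 = 240
107 XOR 221 = 182
101 XOR 121 =  28
116 XOR 196 = 176
 32 XOR 205 = 237
112 XOR 229 = 149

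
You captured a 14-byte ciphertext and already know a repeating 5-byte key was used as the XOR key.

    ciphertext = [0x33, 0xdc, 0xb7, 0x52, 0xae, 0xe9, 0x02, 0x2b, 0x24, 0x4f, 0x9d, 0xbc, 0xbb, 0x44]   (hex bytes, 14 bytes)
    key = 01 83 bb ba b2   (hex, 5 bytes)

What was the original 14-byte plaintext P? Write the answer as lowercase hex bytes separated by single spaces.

The 5-byte key repeats, so the effective keystream is 01 83 bb ba b2 01 83 bb ba b2 01 83 bb ba.
byte 0: 33 ^ 01 = 32
byte 1: dc ^ 83 = 5f
byte 2: b7 ^ bb = 0c
byte 3: 52 ^ ba = e8
byte 4: ae ^ b2 = 1c
byte 5: e9 ^ 01 = e8
byte 6: 02 ^ 83 = 81
byte 7: 2b ^ bb = 90
byte 8: 24 ^ ba = 9e
byte 9: 4f ^ b2 = fd
byte 10: 9d ^ 01 = 9c
byte 11: bc ^ 83 = 3f
byte 12: bb ^ bb = 00
byte 13: 44 ^ ba = fe

32 5f 0c e8 1c e8 81 90 9e fd 9c 3f 00 fe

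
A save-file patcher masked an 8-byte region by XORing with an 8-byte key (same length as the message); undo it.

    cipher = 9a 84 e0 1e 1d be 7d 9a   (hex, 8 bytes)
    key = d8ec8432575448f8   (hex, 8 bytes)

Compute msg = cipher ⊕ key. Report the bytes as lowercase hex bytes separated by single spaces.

42 68 64 2c 4a ea 35 62

XOR is its own inverse, so applying the key byte-wise gives the result directly.
byte 0: 9a XOR d8 = 42
byte 1: 84 XOR ec = 68
byte 2: e0 XOR 84 = 64
byte 3: 1e XOR 32 = 2c
byte 4: 1d XOR 57 = 4a
byte 5: be XOR 54 = ea
byte 6: 7d XOR 48 = 35
byte 7: 9a XOR f8 = 62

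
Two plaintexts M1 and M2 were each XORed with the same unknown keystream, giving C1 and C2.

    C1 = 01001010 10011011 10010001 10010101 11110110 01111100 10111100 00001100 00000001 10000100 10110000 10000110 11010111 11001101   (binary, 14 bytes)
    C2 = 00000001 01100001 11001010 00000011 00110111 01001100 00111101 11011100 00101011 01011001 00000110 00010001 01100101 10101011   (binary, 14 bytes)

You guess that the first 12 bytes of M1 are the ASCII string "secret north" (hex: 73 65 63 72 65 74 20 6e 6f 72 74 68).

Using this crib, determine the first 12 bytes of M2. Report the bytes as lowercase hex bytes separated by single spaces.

38 9f 38 e4 a4 44 a1 be 45 af c2 ff

First, C1 ⊕ C2 = (M1 ⊕ K) ⊕ (M2 ⊕ K) = M1 ⊕ M2, so the key drops out. Then M2 = (M1 ⊕ M2) ⊕ M1 over the first 12 bytes.
byte 0: (4a xor 01) xor 73 = 4b xor 73 = 38
byte 1: (9b xor 61) xor 65 = fa xor 65 = 9f
byte 2: (91 xor ca) xor 63 = 5b xor 63 = 38
byte 3: (95 xor 03) xor 72 = 96 xor 72 = e4
byte 4: (f6 xor 37) xor 65 = c1 xor 65 = a4
byte 5: (7c xor 4c) xor 74 = 30 xor 74 = 44
byte 6: (bc xor 3d) xor 20 = 81 xor 20 = a1
byte 7: (0c xor dc) xor 6e = d0 xor 6e = be
byte 8: (01 xor 2b) xor 6f = 2a xor 6f = 45
byte 9: (84 xor 59) xor 72 = dd xor 72 = af
byte 10: (b0 xor 06) xor 74 = b6 xor 74 = c2
byte 11: (86 xor 11) xor 68 = 97 xor 68 = ff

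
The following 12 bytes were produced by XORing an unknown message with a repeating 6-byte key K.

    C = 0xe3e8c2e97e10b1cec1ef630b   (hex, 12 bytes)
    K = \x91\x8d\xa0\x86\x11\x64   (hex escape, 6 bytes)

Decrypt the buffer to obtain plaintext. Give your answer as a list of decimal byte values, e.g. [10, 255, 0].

[114, 101, 98, 111, 111, 116, 32, 67, 97, 105, 114, 111]

The 6-byte key repeats, so the effective keystream is 91 8d a0 86 11 64 91 8d a0 86 11 64.
byte 0: e3 ^ 91 = 72
byte 1: e8 ^ 8d = 65
byte 2: c2 ^ a0 = 62
byte 3: e9 ^ 86 = 6f
byte 4: 7e ^ 11 = 6f
byte 5: 10 ^ 64 = 74
byte 6: b1 ^ 91 = 20
byte 7: ce ^ 8d = 43
byte 8: c1 ^ a0 = 61
byte 9: ef ^ 86 = 69
byte 10: 63 ^ 11 = 72
byte 11: 0b ^ 64 = 6f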